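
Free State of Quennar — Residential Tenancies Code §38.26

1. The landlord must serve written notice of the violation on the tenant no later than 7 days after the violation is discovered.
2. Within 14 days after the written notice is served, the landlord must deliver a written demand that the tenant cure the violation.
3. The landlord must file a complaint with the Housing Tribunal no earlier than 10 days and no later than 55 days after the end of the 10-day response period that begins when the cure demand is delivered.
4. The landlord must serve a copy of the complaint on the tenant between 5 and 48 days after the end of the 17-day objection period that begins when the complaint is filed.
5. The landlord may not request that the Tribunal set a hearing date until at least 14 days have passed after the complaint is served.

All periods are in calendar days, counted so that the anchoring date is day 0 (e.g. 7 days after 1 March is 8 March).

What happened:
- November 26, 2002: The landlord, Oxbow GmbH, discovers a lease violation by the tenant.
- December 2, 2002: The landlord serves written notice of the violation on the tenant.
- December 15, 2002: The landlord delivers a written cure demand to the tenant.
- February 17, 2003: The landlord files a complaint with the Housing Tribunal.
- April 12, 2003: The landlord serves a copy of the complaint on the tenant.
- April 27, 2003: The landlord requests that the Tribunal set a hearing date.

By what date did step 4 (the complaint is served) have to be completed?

April 23, 2003

The complaint is filed on February 17, 2003; the 17-day objection period therefore ends March 6, 2003, and step 4 runs from that date. The window is 5–48 days after March 6, 2003; it closes on April 23, 2003.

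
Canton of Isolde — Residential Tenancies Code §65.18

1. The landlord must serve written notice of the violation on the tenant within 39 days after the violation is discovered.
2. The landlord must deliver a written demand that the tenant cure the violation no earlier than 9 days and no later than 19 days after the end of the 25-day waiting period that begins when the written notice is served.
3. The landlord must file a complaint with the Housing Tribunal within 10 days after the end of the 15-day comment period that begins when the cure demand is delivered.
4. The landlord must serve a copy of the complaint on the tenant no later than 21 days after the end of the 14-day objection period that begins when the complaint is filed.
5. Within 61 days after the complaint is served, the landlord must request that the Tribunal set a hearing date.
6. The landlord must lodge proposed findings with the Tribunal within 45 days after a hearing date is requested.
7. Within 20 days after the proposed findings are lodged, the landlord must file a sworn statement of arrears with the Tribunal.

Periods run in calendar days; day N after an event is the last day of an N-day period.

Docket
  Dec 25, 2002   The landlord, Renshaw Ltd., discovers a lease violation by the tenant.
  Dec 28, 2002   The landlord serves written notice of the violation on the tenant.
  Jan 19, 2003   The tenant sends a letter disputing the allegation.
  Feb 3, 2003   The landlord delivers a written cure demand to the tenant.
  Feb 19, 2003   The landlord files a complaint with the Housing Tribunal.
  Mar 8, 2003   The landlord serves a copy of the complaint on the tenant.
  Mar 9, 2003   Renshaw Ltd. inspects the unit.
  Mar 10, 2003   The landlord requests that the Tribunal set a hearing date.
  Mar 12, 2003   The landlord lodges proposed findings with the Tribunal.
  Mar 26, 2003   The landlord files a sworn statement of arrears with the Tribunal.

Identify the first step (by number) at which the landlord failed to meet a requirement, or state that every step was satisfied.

Step 1 — counting 39 days from Dec 25, 2002 (when the violation is discovered) gives a deadline of Feb 2, 2003; done Dec 28, 2002 — timely.
Step 2 — 9 and 19 days from Jan 22, 2003 (end of the 25-day waiting period, which began when the written notice is served on Dec 28, 2002) are Jan 31, 2003 and Feb 10, 2003 respectively; Feb 3, 2003 falls inside that range.
Step 3 — counting 10 days from Feb 18, 2003 (end of the 15-day comment period, which began when the cure demand is delivered on Feb 3, 2003) gives a deadline of Feb 28, 2003; completed Feb 19, 2003, before the deadline.
Step 4 — counting 21 days from Mar 5, 2003 (end of the 14-day objection period, which began when the complaint is filed on Feb 19, 2003) gives a deadline of Mar 26, 2003; done Mar 8, 2003 — timely.
Step 5 — counting 61 days from Mar 8, 2003 (when the complaint is served) gives a deadline of May 8, 2003; done Mar 10, 2003 — timely.
Step 6 — counting 45 days from Mar 10, 2003 (when a hearing date is requested) gives a deadline of Apr 24, 2003; done Mar 12, 2003 — timely.
Step 7 — counting 20 days from Mar 12, 2003 (when the proposed findings are lodged) gives a deadline of Apr 1, 2003; completed Mar 26, 2003, before the deadline.

None — every step was satisfied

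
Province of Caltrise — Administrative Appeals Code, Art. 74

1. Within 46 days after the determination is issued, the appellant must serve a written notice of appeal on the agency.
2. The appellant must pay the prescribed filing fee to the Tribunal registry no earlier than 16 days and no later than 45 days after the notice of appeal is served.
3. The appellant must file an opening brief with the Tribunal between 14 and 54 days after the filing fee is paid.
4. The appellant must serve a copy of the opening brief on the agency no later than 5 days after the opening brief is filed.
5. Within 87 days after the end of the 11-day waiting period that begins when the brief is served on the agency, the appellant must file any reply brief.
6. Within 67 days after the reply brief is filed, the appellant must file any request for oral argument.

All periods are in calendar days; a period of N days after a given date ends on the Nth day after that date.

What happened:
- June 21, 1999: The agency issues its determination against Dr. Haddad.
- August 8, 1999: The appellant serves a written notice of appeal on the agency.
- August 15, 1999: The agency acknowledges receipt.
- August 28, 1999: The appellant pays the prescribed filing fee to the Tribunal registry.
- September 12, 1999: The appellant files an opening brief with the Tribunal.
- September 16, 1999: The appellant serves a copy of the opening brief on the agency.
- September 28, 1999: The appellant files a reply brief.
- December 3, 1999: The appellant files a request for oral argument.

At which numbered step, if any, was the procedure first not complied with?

Step 1

(1) due by June 21, 1999 + 46 days = August 6, 1999; done August 8, 1999 — 2 days late.
Later steps need not be reached.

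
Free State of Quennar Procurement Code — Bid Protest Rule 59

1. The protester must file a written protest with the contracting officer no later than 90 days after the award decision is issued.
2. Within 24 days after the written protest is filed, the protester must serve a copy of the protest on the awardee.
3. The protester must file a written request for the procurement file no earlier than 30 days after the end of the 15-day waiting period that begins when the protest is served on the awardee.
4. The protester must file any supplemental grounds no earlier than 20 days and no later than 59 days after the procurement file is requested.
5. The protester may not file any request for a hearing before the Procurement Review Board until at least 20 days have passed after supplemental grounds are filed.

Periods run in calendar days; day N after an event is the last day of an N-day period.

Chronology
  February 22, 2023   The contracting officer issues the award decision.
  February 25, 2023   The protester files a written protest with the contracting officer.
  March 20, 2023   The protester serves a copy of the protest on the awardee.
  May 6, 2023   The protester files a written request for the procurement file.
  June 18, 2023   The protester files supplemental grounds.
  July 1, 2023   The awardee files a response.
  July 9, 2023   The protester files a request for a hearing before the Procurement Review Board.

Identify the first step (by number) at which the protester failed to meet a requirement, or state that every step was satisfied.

Step 1 — counting 90 days from February 22, 2023 (when the award decision is issued) gives a deadline of May 23, 2023; done February 25, 2023 — timely.
Step 2 — counting 24 days from February 25, 2023 (when the written protest is filed) gives a deadline of March 21, 2023; completed March 20, 2023, before the deadline.
Step 3 — must wait 30 days from April 4, 2023 (end of the 15-day waiting period, which began when the protest is served on the awardee on March 20, 2023), so not before May 4, 2023; May 6, 2023 is on or after that date.
Step 4 — 20 and 59 days from May 6, 2023 (when the procurement file is requested) are May 26, 2023 and July 4, 2023 respectively; done June 18, 2023 — within the window.
Step 5 — must wait 20 days from June 18, 2023 (when supplemental grounds are filed), so not before July 8, 2023; July 9, 2023 is on or after that date.

None — every step was satisfied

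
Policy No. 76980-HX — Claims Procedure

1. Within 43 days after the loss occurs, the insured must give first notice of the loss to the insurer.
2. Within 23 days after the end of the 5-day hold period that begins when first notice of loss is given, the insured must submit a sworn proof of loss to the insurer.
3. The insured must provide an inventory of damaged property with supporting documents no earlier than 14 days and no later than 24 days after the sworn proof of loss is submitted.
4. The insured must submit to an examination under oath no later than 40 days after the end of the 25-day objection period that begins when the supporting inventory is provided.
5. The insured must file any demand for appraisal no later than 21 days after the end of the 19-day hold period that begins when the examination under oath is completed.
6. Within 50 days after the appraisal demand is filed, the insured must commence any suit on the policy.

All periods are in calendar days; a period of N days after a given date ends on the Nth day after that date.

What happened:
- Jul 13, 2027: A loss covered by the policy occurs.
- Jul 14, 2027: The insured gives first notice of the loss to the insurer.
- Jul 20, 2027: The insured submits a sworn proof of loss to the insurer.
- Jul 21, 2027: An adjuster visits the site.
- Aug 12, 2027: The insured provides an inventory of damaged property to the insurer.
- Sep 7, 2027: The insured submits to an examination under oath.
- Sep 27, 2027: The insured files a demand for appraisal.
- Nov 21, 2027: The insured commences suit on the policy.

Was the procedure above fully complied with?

No

(1) due by Jul 13, 2027 + 43 days = Aug 25, 2027; done Jul 14, 2027 — timely.
(2) due by Jul 19, 2027 + 23 days = Aug 11, 2027; done Jul 20, 2027 — timely.
(3) the permitted window runs from Jul 20, 2027 + 14 = Aug 3, 2027 to Jul 20, 2027 + 24 = Aug 13, 2027; done Aug 12, 2027, which is between those dates.
(4) due by Sep 6, 2027 + 40 days = Oct 16, 2027; completed Sep 7, 2027, before the deadline.
(5) due by Sep 26, 2027 + 21 days = Oct 17, 2027; done Sep 27, 2027 — timely.
(6) due by Sep 27, 2027 + 50 days = Nov 16, 2027; not done until Nov 21, 2027, 5 days after the deadline.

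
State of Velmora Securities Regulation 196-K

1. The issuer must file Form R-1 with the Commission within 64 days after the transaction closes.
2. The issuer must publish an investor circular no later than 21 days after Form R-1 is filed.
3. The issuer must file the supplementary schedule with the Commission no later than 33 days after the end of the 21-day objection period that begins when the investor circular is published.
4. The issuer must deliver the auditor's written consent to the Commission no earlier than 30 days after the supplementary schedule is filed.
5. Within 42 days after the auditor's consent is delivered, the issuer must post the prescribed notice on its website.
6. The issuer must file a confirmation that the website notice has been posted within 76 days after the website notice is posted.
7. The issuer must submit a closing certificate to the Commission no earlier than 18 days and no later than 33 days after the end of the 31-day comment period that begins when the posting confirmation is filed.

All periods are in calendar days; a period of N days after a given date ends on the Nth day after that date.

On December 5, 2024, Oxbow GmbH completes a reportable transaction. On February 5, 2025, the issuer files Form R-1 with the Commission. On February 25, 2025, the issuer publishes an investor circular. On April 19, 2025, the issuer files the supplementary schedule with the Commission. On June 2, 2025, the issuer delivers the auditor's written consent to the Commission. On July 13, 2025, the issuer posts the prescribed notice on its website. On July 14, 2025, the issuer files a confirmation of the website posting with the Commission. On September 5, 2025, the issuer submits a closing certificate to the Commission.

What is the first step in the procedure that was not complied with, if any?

None — every step was satisfied

Step 1 — counting 64 days from December 5, 2024 (when the transaction closes) gives a deadline of February 7, 2025; done February 5, 2025 — timely.
Step 2 — counting 21 days from February 5, 2025 (when Form R-1 is filed) gives a deadline of February 26, 2025; done February 25, 2025 — timely.
Step 3 — counting 33 days from March 18, 2025 (end of the 21-day objection period, which began when the investor circular is published on February 25, 2025) gives a deadline of April 20, 2025; completed April 19, 2025, before the deadline.
Step 4 — must wait 30 days from April 19, 2025 (when the supplementary schedule is filed), so not before May 19, 2025; June 2, 2025 is on or after that date.
Step 5 — counting 42 days from June 2, 2025 (when the auditor's consent is delivered) gives a deadline of July 14, 2025; July 13, 2025 is within that limit.
Step 6 — counting 76 days from July 13, 2025 (when the website notice is posted) gives a deadline of September 27, 2025; done July 14, 2025 — timely.
Step 7 — 18 and 33 days from August 14, 2025 (end of the 31-day comment period, which began when the posting confirmation is filed on July 14, 2025) are September 1, 2025 and September 16, 2025 respectively; done September 5, 2025 — within the window.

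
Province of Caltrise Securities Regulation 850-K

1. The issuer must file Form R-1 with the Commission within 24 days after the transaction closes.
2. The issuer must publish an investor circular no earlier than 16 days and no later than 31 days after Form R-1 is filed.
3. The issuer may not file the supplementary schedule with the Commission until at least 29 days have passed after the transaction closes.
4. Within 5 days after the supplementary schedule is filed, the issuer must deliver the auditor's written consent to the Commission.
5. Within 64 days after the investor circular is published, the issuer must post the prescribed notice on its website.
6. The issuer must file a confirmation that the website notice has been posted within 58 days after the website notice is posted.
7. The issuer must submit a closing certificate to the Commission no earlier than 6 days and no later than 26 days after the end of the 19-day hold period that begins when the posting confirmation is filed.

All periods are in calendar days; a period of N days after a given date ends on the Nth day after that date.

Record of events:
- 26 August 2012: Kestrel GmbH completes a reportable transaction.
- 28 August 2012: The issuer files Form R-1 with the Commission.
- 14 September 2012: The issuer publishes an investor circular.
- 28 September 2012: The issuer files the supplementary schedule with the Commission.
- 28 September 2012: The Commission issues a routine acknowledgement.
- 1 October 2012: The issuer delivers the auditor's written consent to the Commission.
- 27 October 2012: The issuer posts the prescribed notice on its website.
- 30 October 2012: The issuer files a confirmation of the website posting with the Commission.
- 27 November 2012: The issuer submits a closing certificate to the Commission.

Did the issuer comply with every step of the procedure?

Yes

Step 1 — counting 24 days from 26 August 2012 (when the transaction closes) gives a deadline of 19 September 2012; 28 August 2012 is within that limit.
Step 2 — 16 and 31 days from 28 August 2012 (when Form R-1 is filed) are 13 September 2012 and 28 September 2012 respectively; done 14 September 2012 — within the window.
Step 3 — must wait 29 days from 26 August 2012 (when the transaction closes), so not before 24 September 2012; 28 September 2012 is on or after that date.
Step 4 — counting 5 days from 28 September 2012 (when the supplementary schedule is filed) gives a deadline of 3 October 2012; 1 October 2012 is within that limit.
Step 5 — counting 64 days from 14 September 2012 (when the investor circular is published) gives a deadline of 17 November 2012; 27 October 2012 is within that limit.
Step 6 — counting 58 days from 27 October 2012 (when the website notice is posted) gives a deadline of 24 December 2012; done 30 October 2012 — timely.
Step 7 — 6 and 26 days from 18 November 2012 (end of the 19-day hold period, which began when the posting confirmation is filed on 30 October 2012) are 24 November 2012 and 14 December 2012 respectively; done 27 November 2012 — within the window.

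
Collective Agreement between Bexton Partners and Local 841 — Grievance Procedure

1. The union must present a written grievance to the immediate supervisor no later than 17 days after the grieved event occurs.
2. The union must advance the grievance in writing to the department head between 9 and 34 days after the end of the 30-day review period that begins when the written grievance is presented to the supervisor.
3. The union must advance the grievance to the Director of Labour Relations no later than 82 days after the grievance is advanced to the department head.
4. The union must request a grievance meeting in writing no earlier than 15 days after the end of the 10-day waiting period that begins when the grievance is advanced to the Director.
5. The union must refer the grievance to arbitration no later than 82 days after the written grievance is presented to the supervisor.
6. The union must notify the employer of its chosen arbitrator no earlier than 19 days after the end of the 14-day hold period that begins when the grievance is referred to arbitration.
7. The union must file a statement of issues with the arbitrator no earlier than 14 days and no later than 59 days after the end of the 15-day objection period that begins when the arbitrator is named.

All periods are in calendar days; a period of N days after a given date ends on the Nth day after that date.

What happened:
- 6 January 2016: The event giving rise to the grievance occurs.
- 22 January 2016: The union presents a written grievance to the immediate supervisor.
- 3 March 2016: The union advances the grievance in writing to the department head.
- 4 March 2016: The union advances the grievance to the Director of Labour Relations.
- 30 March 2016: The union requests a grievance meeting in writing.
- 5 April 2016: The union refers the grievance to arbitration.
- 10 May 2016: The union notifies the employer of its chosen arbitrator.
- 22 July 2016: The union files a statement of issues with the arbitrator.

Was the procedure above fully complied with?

Yes

Step 1 — counting 17 days from 6 January 2016 (when the grieved event occurs) gives a deadline of 23 January 2016; done 22 January 2016 — timely.
Step 2 — 9 and 34 days from 21 February 2016 (end of the 30-day review period, which began when the written grievance is presented to the supervisor on 22 January 2016) are 1 March 2016 and 26 March 2016 respectively; 3 March 2016 falls inside that range.
Step 3 — counting 82 days from 3 March 2016 (when the grievance is advanced to the department head) gives a deadline of 24 May 2016; done 4 March 2016 — timely.
Step 4 — must wait 15 days from 14 March 2016 (end of the 10-day waiting period, which began when the grievance is advanced to the Director on 4 March 2016), so not before 29 March 2016; done 30 March 2016 — permitted.
Step 5 — counting 82 days from 22 January 2016 (when the written grievance is presented to the supervisor) gives a deadline of 13 April 2016; completed 5 April 2016, before the deadline.
Step 6 — must wait 19 days from 19 April 2016 (end of the 14-day hold period, which began when the grievance is referred to arbitration on 5 April 2016), so not before 8 May 2016; done 10 May 2016 — permitted.
Step 7 — 14 and 59 days from 25 May 2016 (end of the 15-day objection period, which began when the arbitrator is named on 10 May 2016) are 8 June 2016 and 23 July 2016 respectively; 22 July 2016 falls inside that range.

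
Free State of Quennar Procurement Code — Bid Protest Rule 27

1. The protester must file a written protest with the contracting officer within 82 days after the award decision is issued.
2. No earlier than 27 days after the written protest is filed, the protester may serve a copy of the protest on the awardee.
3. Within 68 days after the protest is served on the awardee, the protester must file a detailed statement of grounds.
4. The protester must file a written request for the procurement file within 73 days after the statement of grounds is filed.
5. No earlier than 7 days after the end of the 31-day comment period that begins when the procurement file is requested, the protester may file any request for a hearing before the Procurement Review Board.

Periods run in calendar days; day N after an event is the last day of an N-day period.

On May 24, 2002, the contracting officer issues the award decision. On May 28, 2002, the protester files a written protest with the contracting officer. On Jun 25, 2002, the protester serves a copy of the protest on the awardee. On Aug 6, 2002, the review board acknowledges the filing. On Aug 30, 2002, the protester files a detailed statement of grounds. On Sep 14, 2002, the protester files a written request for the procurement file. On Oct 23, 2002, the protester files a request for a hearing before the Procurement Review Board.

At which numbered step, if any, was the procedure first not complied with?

Step 1: 82 days after May 24, 2002 (when the award decision is issued) is Aug 14, 2002; completed May 28, 2002, before the deadline.
Step 2: the earliest permitted date is 27 days after May 28, 2002 (when the written protest is filed), i.e. Jun 24, 2002; done Jun 25, 2002 — permitted.
Step 3: 68 days after Jun 25, 2002 (when the protest is served on the awardee) is Sep 1, 2002; done Aug 30, 2002 — timely.
Step 4: 73 days after Aug 30, 2002 (when the statement of grounds is filed) is Nov 11, 2002; done Sep 14, 2002 — timely.
Step 5: the earliest permitted date is 7 days after Oct 15, 2002 (end of the 31-day comment period, which began when the procurement file is requested on Sep 14, 2002), i.e. Oct 22, 2002; done Oct 23, 2002, after the minimum wait.

None — every step was satisfied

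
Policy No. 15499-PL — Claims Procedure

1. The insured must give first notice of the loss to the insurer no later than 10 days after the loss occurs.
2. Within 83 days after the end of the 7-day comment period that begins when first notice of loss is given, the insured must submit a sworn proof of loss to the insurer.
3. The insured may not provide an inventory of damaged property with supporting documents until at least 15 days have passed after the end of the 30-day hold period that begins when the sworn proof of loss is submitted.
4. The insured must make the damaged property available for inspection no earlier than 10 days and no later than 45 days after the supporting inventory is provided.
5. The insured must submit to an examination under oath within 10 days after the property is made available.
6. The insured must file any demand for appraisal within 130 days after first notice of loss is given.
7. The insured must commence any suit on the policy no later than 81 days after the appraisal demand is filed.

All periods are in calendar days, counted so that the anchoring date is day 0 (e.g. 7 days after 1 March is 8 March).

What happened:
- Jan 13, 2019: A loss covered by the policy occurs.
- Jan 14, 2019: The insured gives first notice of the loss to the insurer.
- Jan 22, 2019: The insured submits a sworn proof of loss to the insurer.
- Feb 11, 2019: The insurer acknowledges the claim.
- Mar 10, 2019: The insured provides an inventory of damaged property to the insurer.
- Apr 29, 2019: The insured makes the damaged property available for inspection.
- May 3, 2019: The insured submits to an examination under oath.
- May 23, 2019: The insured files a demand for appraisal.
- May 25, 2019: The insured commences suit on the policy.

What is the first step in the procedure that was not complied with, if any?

(1) due by Jan 13, 2019 + 10 days = Jan 23, 2019; Jan 14, 2019 is within that limit.
(2) due by Jan 21, 2019 + 83 days = Apr 14, 2019; Jan 22, 2019 is within that limit.
(3) permitted from Feb 21, 2019 + 15 days = Mar 8, 2019 onward; done Mar 10, 2019 — permitted.
(4) the permitted window runs from Mar 10, 2019 + 10 = Mar 20, 2019 to Mar 10, 2019 + 45 = Apr 24, 2019; done Apr 29, 2019 — 5 days after the window closed.
No need to go further; step 4 was not satisfied.

Step 4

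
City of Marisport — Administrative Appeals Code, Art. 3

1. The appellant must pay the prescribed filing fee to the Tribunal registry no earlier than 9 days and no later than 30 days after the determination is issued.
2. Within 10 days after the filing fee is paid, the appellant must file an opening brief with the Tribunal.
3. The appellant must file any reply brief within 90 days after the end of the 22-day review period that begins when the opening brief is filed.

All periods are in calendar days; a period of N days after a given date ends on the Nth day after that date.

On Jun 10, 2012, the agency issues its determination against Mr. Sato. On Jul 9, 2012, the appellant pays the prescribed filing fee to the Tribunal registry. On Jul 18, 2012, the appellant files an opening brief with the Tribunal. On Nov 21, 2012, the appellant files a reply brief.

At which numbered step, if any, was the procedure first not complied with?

Step 3

(1) the permitted window runs from Jun 10, 2012 + 9 = Jun 19, 2012 to Jun 10, 2012 + 30 = Jul 10, 2012; Jul 9, 2012 falls inside that range.
(2) due by Jul 9, 2012 + 10 days = Jul 19, 2012; completed Jul 18, 2012, before the deadline.
(3) due by Aug 9, 2012 + 90 days = Nov 7, 2012; not done until Nov 21, 2012, 14 days after the deadline.
Later steps need not be reached.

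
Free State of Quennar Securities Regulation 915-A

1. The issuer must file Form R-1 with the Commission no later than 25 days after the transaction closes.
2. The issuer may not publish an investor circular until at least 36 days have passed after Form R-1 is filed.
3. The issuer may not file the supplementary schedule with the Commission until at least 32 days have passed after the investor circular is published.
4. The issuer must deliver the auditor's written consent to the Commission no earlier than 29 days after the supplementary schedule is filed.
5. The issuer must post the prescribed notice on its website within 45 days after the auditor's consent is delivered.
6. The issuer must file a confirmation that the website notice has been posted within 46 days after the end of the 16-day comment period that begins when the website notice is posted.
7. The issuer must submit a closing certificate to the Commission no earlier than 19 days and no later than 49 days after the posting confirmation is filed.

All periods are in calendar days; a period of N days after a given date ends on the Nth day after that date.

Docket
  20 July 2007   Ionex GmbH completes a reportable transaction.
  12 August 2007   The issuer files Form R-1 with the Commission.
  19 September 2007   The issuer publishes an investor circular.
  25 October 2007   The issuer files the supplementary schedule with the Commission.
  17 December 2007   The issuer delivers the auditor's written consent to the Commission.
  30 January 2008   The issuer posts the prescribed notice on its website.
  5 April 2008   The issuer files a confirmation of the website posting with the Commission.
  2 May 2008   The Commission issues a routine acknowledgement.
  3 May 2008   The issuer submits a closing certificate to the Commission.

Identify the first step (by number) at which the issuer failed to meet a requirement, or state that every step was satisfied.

Step 6

(1) due by 20 July 2007 + 25 days = 14 August 2007; 12 August 2007 is within that limit.
(2) permitted from 12 August 2007 + 36 days = 17 September 2007 onward; done 19 September 2007 — permitted.
(3) permitted from 19 September 2007 + 32 days = 21 October 2007 onward; done 25 October 2007 — permitted.
(4) permitted from 25 October 2007 + 29 days = 23 November 2007 onward; 17 December 2007 is on or after that date.
(5) due by 17 December 2007 + 45 days = 31 January 2008; completed 30 January 2008, before the deadline.
(6) due by 15 February 2008 + 46 days = 1 April 2008; 5 April 2008 misses that deadline by 4 days.
Later steps need not be reached.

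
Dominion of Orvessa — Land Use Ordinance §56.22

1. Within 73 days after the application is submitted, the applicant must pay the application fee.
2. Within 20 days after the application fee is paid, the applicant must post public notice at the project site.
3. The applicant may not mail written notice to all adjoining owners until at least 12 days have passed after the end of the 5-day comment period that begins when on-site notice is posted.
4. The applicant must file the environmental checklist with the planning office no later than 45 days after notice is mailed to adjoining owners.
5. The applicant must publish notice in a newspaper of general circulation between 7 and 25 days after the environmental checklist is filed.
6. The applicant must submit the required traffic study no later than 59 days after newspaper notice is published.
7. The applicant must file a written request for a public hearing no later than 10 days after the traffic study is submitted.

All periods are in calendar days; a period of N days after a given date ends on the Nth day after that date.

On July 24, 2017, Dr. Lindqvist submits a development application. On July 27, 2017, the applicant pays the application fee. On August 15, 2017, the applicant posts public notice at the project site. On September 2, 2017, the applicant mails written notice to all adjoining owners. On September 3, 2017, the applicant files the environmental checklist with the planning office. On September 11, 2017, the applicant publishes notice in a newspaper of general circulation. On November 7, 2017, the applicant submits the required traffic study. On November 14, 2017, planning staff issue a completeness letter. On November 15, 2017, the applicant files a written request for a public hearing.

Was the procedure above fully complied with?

Step 1: 73 days after July 24, 2017 (when the application is submitted) is October 5, 2017; done July 27, 2017 — timely.
Step 2: 20 days after July 27, 2017 (when the application fee is paid) is August 16, 2017; done August 15, 2017 — timely.
Step 3: the earliest permitted date is 12 days after August 20, 2017 (end of the 5-day comment period, which began when on-site notice is posted on August 15, 2017), i.e. September 1, 2017; September 2, 2017 is on or after that date.
Step 4: 45 days after September 2, 2017 (when notice is mailed to adjoining owners) is October 17, 2017; September 3, 2017 is within that limit.
Step 5: the window is 7–25 days after September 3, 2017 (when the environmental checklist is filed), so September 10, 2017 through September 28, 2017; done September 11, 2017 — within the window.
Step 6: 59 days after September 11, 2017 (when newspaper notice is published) is November 9, 2017; completed November 7, 2017, before the deadline.
Step 7: 10 days after November 7, 2017 (when the traffic study is submitted) is November 17, 2017; completed November 15, 2017, before the deadline.

Yes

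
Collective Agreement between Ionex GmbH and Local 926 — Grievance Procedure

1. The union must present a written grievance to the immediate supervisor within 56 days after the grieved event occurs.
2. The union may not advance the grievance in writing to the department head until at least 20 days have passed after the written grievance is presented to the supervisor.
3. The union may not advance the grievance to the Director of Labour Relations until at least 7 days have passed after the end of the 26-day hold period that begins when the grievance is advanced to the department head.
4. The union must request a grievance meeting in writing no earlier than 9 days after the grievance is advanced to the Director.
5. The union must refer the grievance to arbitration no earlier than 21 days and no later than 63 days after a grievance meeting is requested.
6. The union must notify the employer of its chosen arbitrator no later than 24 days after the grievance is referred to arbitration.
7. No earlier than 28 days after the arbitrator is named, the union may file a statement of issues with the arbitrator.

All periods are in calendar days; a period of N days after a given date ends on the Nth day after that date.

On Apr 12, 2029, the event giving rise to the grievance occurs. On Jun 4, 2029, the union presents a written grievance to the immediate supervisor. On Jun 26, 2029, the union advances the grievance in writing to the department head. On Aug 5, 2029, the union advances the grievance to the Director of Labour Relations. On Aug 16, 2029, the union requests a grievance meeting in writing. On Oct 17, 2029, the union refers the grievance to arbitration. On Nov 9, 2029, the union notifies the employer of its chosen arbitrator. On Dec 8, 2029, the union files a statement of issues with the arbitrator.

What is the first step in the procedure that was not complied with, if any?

Step 1 — counting 56 days from Apr 12, 2029 (when the grieved event occurs) gives a deadline of Jun 7, 2029; completed Jun 4, 2029, before the deadline.
Step 2 — must wait 20 days from Jun 4, 2029 (when the written grievance is presented to the supervisor), so not before Jun 24, 2029; done Jun 26, 2029, after the minimum wait.
Step 3 — must wait 7 days from Jul 22, 2029 (end of the 26-day hold period, which began when the grievance is advanced to the department head on Jun 26, 2029), so not before Jul 29, 2029; done Aug 5, 2029, after the minimum wait.
Step 4 — must wait 9 days from Aug 5, 2029 (when the grievance is advanced to the Director), so not before Aug 14, 2029; Aug 16, 2029 is on or after that date.
Step 5 — 21 and 63 days from Aug 16, 2029 (when a grievance meeting is requested) are Sep 6, 2029 and Oct 18, 2029 respectively; Oct 17, 2029 falls inside that range.
Step 6 — counting 24 days from Oct 17, 2029 (when the grievance is referred to arbitration) gives a deadline of Nov 10, 2029; Nov 9, 2029 is within that limit.
Step 7 — must wait 28 days from Nov 9, 2029 (when the arbitrator is named), so not before Dec 7, 2029; Dec 8, 2029 is on or after that date.

None — every step was satisfied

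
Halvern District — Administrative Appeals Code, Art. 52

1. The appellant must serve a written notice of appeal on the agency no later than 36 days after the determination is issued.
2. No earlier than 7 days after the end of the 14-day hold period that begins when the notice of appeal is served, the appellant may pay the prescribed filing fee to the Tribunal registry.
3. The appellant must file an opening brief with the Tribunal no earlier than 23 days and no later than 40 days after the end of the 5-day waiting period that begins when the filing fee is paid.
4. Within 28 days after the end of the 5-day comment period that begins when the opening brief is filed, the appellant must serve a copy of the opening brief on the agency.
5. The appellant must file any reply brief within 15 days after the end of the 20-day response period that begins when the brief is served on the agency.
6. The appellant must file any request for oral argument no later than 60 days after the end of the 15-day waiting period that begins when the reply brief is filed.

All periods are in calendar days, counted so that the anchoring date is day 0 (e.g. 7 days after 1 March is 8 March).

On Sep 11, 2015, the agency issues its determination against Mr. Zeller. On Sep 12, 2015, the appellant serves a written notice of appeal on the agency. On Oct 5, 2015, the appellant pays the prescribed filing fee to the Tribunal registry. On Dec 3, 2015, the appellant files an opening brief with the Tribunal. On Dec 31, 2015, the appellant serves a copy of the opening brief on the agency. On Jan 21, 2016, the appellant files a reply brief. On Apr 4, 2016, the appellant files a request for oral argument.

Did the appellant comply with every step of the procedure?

No

Step 1 — counting 36 days from Sep 11, 2015 (when the determination is issued) gives a deadline of Oct 17, 2015; completed Sep 12, 2015, before the deadline.
Step 2 — must wait 7 days from Sep 26, 2015 (end of the 14-day hold period, which began when the notice of appeal is served on Sep 12, 2015), so not before Oct 3, 2015; done Oct 5, 2015, after the minimum wait.
Step 3 — 23 and 40 days from Oct 10, 2015 (end of the 5-day waiting period, which began when the filing fee is paid on Oct 5, 2015) are Nov 2, 2015 and Nov 19, 2015 respectively; done Dec 3, 2015 — 14 days after the window closed.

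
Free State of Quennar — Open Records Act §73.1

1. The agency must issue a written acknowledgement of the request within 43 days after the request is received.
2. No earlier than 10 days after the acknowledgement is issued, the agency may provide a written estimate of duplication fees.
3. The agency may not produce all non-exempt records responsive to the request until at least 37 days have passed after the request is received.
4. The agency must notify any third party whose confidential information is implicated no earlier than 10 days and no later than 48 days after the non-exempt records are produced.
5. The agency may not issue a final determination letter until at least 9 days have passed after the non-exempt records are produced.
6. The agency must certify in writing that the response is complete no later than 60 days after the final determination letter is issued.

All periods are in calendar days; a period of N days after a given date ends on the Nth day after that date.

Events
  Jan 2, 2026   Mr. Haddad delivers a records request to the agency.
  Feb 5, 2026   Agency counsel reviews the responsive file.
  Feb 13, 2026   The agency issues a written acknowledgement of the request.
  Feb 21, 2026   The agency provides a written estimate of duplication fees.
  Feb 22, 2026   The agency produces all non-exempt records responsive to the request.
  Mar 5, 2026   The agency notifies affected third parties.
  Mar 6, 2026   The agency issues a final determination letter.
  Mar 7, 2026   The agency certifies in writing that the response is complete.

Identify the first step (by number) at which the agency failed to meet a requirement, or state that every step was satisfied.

Step 1: 43 days after Jan 2, 2026 (when the request is received) is Feb 14, 2026; Feb 13, 2026 is within that limit.
Step 2: the earliest permitted date is 10 days after Feb 13, 2026 (when the acknowledgement is issued), i.e. Feb 23, 2026; acted on Feb 21, 2026, 2 days prematurely.
The analysis stops there.

Step 2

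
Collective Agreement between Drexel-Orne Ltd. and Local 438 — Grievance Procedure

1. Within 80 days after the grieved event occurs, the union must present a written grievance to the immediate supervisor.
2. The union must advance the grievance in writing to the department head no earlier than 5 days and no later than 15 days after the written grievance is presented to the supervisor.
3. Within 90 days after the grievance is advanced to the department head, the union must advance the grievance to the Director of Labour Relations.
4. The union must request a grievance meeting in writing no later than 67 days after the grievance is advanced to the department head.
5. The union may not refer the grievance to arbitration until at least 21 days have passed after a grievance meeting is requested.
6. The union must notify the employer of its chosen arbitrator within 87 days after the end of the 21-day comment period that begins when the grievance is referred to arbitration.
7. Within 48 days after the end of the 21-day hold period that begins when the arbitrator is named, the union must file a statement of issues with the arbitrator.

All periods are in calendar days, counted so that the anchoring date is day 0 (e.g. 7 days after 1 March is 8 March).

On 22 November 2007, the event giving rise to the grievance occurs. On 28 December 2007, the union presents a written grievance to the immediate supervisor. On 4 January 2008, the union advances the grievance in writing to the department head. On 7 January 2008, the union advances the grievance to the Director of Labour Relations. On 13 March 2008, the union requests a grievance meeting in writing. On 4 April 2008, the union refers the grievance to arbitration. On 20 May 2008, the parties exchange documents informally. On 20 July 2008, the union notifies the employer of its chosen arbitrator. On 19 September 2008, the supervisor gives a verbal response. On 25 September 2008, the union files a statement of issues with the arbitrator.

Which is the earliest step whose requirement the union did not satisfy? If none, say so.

Step 4

Step 1 — counting 80 days from 22 November 2007 (when the grieved event occurs) gives a deadline of 10 February 2008; done 28 December 2007 — timely.
Step 2 — 5 and 15 days from 28 December 2007 (when the written grievance is presented to the supervisor) are 2 January 2008 and 12 January 2008 respectively; done 4 January 2008, which is between those dates.
Step 3 — counting 90 days from 4 January 2008 (when the grievance is advanced to the department head) gives a deadline of 3 April 2008; completed 7 January 2008, before the deadline.
Step 4 — counting 67 days from 4 January 2008 (when the grievance is advanced to the department head) gives a deadline of 11 March 2008; done 13 March 2008 — 2 days late.
That is the first point of non-compliance.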